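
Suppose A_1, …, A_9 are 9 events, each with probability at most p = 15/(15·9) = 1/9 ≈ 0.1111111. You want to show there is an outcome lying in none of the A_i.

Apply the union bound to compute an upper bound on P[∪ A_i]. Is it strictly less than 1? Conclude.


Union bound: P[∪_{i=1}^{9} A_i] ≤ Σ_i P[A_i] ≤ 9·p = 9·(1/9) = 1.
Numerically: 1 ≈ 1.0000000.
Is 1 < 1? NO.
Since the bound 1 is ≥ 1, the union bound is uninformative here; it does NOT by itself certify existence.

9·p = 1 ≈ 1.0000000; existence NOT certified by the union bound.


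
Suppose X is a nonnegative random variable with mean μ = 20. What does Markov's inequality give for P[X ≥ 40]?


μ = E[X] = 20, a = 40.
Markov: P[X ≥ 40] ≤ μ/a = (20)/40 = 1/2.
Numerically: ≈ 0.50000.
(Since a = 40 > μ = 20.00000, the bound 1/2 is < 1 and informative.)

P[X ≥ 40] ≤ 1/2 ≈ 0.50000.


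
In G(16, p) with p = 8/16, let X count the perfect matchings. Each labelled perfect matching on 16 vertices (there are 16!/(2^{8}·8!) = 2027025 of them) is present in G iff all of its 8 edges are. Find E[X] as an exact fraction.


K_16 has 16!/(2^{8}·8!) = 2027025 labelled perfect matchings.
For each such perfect matching H, let X_H = 1 if all 8 edges of H are present in G. Then P[X_H = 1] = p^{8} = (1/2)^{8} = 1/256.
By linearity of expectation: E[X] = Σ_H E[X_H] = 2027025 · p^{8} = 2027025 · 1/256 = 2027025/256.
Numerically: E[X] ≈ 7918.

E[X] = 2027025 · (1/2)^{8} = 2027025/256 ≈ 7918.


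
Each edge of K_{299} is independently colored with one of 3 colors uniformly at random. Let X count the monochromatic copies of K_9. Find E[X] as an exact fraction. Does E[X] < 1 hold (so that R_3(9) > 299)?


E[X] = C(299, 9) · 3^{1 − 36} = 46610674441390059 · 3^{−35} = 46610674441390059/50031545098999707.
As a reduced fraction: E[X] = 15536891480463353/16677181699666569 ≈ 0.931626.
Is E[X] < 1? YES.
Since E[X] < 1, there exists a 3-coloring of K_{299} with no monochromatic K_9; hence R_3(9) > 299.

E[X] = 15536891480463353/16677181699666569 ≈ 0.931626; E[X] < 1, so R_3(9) > 299.


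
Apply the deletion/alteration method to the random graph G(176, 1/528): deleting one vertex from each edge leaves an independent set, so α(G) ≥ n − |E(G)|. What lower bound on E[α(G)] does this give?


E[|E(G)|] = C(176, 2)·p = 15400 · (1/528) = 175/6.
E[α(G)] ≥ n − E[|E(G)|] = 176 − 175/6 = 881/6.
Numerically: ≈ 146.833.
(This is only a lower bound; the true E[α(G)] may be larger.)

E[α(G)] ≥ 881/6 ≈ 146.833.


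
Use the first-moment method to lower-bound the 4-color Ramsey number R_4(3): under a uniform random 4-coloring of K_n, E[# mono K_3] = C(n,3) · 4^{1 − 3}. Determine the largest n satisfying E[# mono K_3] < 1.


We need C(n, 3) · 4^{1 − 3} < 1, i.e. C(n, 3) < 4^{3 − 1} = 16.
Check values of n near the boundary:
  n = 3: C(3, 3) = 1; 1 < 16? YES
  n = 4: C(4, 3) = 4; 4 < 16? YES
  n = 5: C(5, 3) = 10; 10 < 16? YES
  n = 6: C(6, 3) = 20; 20 < 16? NO
  n = 7: C(7, 3) = 35; 35 < 16? NO
  n = 8: C(8, 3) = 56; 56 < 16? NO
The largest n with C(n, 3) < 16 is n = 5 (where E[X] = 5/8 ≈ 0.62500). Hence R_4(3) > 5, i.e. R_4(3) ≥ 6.

Largest n = 5; hence R_4(3) > 5.


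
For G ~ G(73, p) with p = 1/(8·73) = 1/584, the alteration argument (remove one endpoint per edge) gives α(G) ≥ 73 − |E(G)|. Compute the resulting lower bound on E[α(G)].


E[|E(G)|] = C(73, 2)·p = 2628 · (1/584) = 9/2.
E[α(G)] ≥ n − E[|E(G)|] = 73 − 9/2 = 137/2.
Numerically: ≈ 68.5000.
(This is only a lower bound; the true E[α(G)] may be larger.)

E[α(G)] ≥ 137/2 ≈ 68.5000.


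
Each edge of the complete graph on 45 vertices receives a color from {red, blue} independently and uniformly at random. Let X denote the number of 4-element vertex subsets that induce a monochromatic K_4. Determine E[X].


Let X = Σ_S X_S over the C(45, 4) = 148995 subsets S of size 4, where X_S = 1 if the K_4 on S is monochromatic.
For a fixed S, the K_4 on S has C(4, 2) = 6 edges. P[all 6 edges red] = (1/2)^6, and likewise for blue, so P[monochromatic] = 2·(1/2)^6 = 2^{1 − 6} = 1/32.
Summing: E[X] = C(45, 4) · 2^{1 − 6} = 148995 · 1/32 = 148995/32.
Numerically: E[X] ≈ 4656.094.

E[X] = C(45,4)·2^(1−C(4,2)) = 148995/32 ≈ 4656.094.


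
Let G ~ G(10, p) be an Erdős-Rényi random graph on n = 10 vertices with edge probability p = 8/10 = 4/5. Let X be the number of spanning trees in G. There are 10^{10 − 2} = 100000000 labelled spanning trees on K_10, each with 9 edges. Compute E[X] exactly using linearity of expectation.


K_10 has 10^{10 − 2} = 100000000 labelled spanning trees.
For each such spanning tree H, let X_H = 1 if all 9 edges of H are present in G. Then P[X_H = 1] = p^{9} = (4/5)^{9} = 262144/1953125.
By linearity: E[X] = Σ_H E[X_H] = 100000000 · p^{9} = 100000000 · 262144/1953125 = 67108864/5.
Numerically: E[X] ≈ 1.342e+07.

E[X] = 100000000 · (4/5)^{9} = 67108864/5 ≈ 1.342e+07.


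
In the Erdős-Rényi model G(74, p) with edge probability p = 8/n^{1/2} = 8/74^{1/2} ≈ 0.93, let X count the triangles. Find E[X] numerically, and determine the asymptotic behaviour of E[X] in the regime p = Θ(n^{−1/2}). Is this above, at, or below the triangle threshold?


Number of potential triangles: C(74, 3) = 64824.
Each occurs with probability p³ ≈ (0.93)³ ≈ 8.043080e-01.
By linearity: E[X] = C(74, 3)·p³ ≈ 64824 · 8.043080e-01 ≈ 52138.4609.
Since α = 1/2 < 1, p = c/n^{1/2} ≫ 1/n is above the triangle threshold p ~ 1/n. Asymptotically E[X] ~ (c³/6)·n^{3(1−α)} = (8³/6)·n^{1.5} → ∞; triangles are abundant w.h.p.

E[X] ≈ 52138.4609; in regime p = Θ(1/n^{1/2}) E[X] diverges (above the triangle threshold p ~ 1/n).


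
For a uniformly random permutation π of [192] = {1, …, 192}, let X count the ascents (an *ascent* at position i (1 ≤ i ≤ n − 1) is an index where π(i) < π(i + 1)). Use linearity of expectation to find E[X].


Write X = Σ X_I over i = 1, …, 191, with X_I the indicator of one ascent.
There are 191 indicators.
For each fixed i, the pair (π(i), π(i+1)) is a uniformly random ordered pair of distinct values from {1, …, 192}; by symmetry P[π(i) < π(i+1)] = 1/2.
By linearity: E[X] = 191 · (1/2) = (192 − 1) · (1/2) = 191/2 ≈ 95.50000.

E[X] = 191/2 = 95.50000.


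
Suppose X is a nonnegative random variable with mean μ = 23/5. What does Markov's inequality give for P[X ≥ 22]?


μ = E[X] = 23/5, a = 22.
Markov: P[X ≥ 22] ≤ μ/a = (23/5)/22 = 23/110.
Numerically: ≈ 0.209091.
(Since a = 22 > μ = 4.600000, the bound 23/110 is < 1 and informative.)

P[X ≥ 22] ≤ 23/110 ≈ 0.209091.


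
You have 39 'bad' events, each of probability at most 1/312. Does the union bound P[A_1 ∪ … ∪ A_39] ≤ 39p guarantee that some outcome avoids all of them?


Union bound: P[∪_{i=1}^{39} A_i] ≤ Σ_i P[A_i] ≤ 39·p = 39·(1/312) = 1/8.
Numerically: 1/8 ≈ 0.1250.
Is 1/8 < 1? YES.
Since P[∪ A_i] ≤ 1/8 < 1, the complement has P[∩ A_i^c] ≥ 1 − 1/8 = 7/8 > 0, so some outcome avoids every A_i.

39·p = 1/8 ≈ 0.1250; existence CERTIFIED by the union bound.


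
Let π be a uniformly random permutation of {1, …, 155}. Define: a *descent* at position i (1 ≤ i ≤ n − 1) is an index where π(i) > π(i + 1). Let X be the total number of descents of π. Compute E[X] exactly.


Write X = Σ X_I over i = 1, …, 154, with X_I the indicator of one descent.
There are 154 indicators.
For each fixed i, the pair (π(i), π(i+1)) is a uniformly random ordered pair of distinct values from {1, …, 155}; by symmetry P[π(i) > π(i+1)] = 1/2.
By linearity: E[X] = 154 · (1/2) = (155 − 1) · (1/2) = 77 ≈ 77.000.

E[X] = 77 = 77.000.


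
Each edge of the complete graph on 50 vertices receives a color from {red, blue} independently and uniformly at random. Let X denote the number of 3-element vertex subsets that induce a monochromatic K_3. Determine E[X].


Let X = Σ_S X_S over the C(50, 3) = 19600 subsets S of size 3, where X_S = 1 if the K_3 on S is monochromatic.
For a fixed S, the K_3 on S has C(3, 2) = 3 edges. P[all 3 edges red] = (1/2)^3, and likewise for blue, so P[monochromatic] = 2·(1/2)^3 = 2^{1 − 3} = 1/4.
Summing: E[X] = C(50, 3) · 2^{1 − 3} = 19600 · 1/4 = 4900.
Numerically: E[X] ≈ 4900.000000.

E[X] = C(50,3)·2^(1−C(3,2)) = 4900 ≈ 4900.000000.


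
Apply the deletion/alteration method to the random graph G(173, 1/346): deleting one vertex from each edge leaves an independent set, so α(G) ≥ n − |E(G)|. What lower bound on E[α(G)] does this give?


E[|E(G)|] = C(173, 2)·p = 14878 · (1/346) = 43.
E[α(G)] ≥ n − E[|E(G)|] = 173 − 43 = 130.
Numerically: ≈ 130.000000.
(This is only a lower bound; the true E[α(G)] may be larger.)

E[α(G)] ≥ 130 ≈ 130.000000.


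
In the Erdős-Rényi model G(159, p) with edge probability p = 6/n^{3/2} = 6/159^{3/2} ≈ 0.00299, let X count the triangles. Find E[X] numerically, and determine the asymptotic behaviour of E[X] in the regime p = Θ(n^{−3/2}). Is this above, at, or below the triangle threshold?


Number of potential triangles: C(159, 3) = 657359.
Each occurs with probability p³ ≈ (0.00299)³ ≈ 2.68020e-08.
By linearity: E[X] = C(159, 3)·p³ ≈ 657359 · 2.68020e-08 ≈ 0.018.
Since α = 3/2 > 1, p = c/n^{3/2} = o(1/n) is below the triangle threshold p ~ 1/n. Asymptotically E[X] ~ (c³/6)·n^{3(1−α)} = (6³/6)·n^{-1.5} → 0, so by Markov's inequality G has no triangles w.h.p.

E[X] ≈ 0.018; in regime p = Θ(1/n^{3/2}) E[X] tends to 0 (below the triangle threshold p ~ 1/n).


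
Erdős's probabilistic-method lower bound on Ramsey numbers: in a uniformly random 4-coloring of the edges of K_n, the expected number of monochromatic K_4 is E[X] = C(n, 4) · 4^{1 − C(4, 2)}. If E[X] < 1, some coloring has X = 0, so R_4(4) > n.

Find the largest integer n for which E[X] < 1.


We need C(n, 4) · 4^{1 − 6} < 1, i.e. C(n, 4) < 4^{6 − 1} = 1024.
Check values of n near the boundary:
  n = 13: C(13, 4) = 715; 715 < 1024? YES
  n = 14: C(14, 4) = 1001; 1001 < 1024? YES
  n = 15: C(15, 4) = 1365; 1365 < 1024? NO
  n = 16: C(16, 4) = 1820; 1820 < 1024? NO
The largest n with C(n, 4) < 1024 is n = 14 (where E[X] = 1001/1024 ≈ 0.9775391). Hence R_4(4) > 14, i.e. R_4(4) ≥ 15.

Largest n = 14; hence R_4(4) > 14.


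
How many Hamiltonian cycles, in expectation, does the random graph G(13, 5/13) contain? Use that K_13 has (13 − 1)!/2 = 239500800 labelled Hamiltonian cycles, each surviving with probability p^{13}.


K_13 has (13 − 1)!/2 = 239500800 labelled Hamiltonian cycles.
For each such Hamiltonian cycle H, let X_H = 1 if all 13 edges of H are present in G. Then P[X_H = 1] = p^{13} = (5/13)^{13} = 1220703125/302875106592253.
Summing the indicators: E[X] = Σ_H E[X_H] = 239500800 · p^{13} = 239500800 · 1220703125/302875106592253 = 292359375000000000/302875106592253.
Numerically: E[X] ≈ 965.28.

E[X] = 239500800 · (5/13)^{13} = 292359375000000000/302875106592253 ≈ 965.28.


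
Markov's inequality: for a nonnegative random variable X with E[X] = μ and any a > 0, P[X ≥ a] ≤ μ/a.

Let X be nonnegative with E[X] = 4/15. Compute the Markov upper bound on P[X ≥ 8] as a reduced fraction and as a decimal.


μ = E[X] = 4/15, a = 8.
Markov: P[X ≥ 8] ≤ μ/a = (4/15)/8 = 1/30.
Numerically: ≈ 0.033.
(Since a = 8 > μ = 0.267, the bound 1/30 is < 1 and informative.)

P[X ≥ 8] ≤ 1/30 ≈ 0.033.


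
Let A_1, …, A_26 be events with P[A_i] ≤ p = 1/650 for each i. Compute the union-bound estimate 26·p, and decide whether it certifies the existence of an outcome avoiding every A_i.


Union bound: P[∪_{i=1}^{26} A_i] ≤ Σ_i P[A_i] ≤ 26·p = 26·(1/650) = 1/25.
Numerically: 1/25 ≈ 0.0400.
Is 1/25 < 1? YES.
Since P[∪ A_i] ≤ 1/25 < 1, the complement has P[∩ A_i^c] ≥ 1 − 1/25 = 24/25 > 0, so some outcome avoids every A_i.

26·p = 1/25 ≈ 0.0400; existence CERTIFIED by the union bound.


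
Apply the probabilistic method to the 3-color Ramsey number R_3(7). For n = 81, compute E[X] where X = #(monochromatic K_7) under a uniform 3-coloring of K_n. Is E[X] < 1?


E[X] = C(81, 7) · 3^{1 − 21} = 3477216600 · 3^{−20} = 3477216600/3486784401.
As a reduced fraction: E[X] = 42928600/43046721 ≈ 0.9973.
Is E[X] < 1? YES.
Since E[X] < 1, there exists a 3-coloring of K_{81} with no monochromatic K_7; hence R_3(7) > 81.

E[X] = 42928600/43046721 ≈ 0.9973; E[X] < 1, so R_3(7) > 81.


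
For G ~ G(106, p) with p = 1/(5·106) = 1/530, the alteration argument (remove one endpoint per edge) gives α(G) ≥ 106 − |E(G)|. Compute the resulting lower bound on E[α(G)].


E[|E(G)|] = C(106, 2)·p = 5565 · (1/530) = 21/2.
E[α(G)] ≥ n − E[|E(G)|] = 106 − 21/2 = 191/2.
Numerically: ≈ 95.500000.
(This is only a lower bound; the true E[α(G)] may be larger.)

E[α(G)] ≥ 191/2 ≈ 95.500000.


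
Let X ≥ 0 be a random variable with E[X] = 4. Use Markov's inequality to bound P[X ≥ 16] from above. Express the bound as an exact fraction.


μ = E[X] = 4, a = 16.
Markov: P[X ≥ 16] ≤ μ/a = (4)/16 = 1/4.
Numerically: ≈ 0.250.
(Since a = 16 > μ = 4.000, the bound 1/4 is < 1 and informative.)

P[X ≥ 16] ≤ 1/4 ≈ 0.250.


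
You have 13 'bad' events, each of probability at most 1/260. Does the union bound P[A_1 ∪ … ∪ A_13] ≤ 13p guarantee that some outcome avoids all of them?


Union bound: P[∪_{i=1}^{13} A_i] ≤ Σ_i P[A_i] ≤ 13·p = 13·(1/260) = 1/20.
Numerically: 1/20 ≈ 0.0500000.
Is 1/20 < 1? YES.
Since P[∪ A_i] ≤ 1/20 < 1, the complement has P[∩ A_i^c] ≥ 1 − 1/20 = 19/20 > 0, so some outcome avoids every A_i.

13·p = 1/20 ≈ 0.0500000; existence CERTIFIED by the union bound.


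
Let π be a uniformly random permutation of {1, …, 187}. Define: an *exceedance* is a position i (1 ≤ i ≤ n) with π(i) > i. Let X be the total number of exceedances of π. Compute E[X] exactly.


Write X = Σ_{i=1}^{187} X_i, where X_i = 1_{π(i) > i}.
For each fixed i, π(i) is uniform over {1, …, 187} (marginal of a uniform permutation), so P[π(i) > i] = (n − i)/n. Summing: Σ_{i=1}^{187} (n − i)/n = (0 + 1 + … + 186)/187 = 187(187 − 1)/(2·187) = (187 − 1)/2.
Hence E[X] = Σ_{i=1}^{187} (187 − i)/187 = 93 ≈ 93.000000.

E[X] = 93 = 93.000000.


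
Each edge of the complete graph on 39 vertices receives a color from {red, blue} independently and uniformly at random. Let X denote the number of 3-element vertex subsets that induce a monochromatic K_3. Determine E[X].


Let X = Σ_S X_S over the C(39, 3) = 9139 subsets S of size 3, where X_S = 1 if the K_3 on S is monochromatic.
For a fixed S, the K_3 on S has C(3, 2) = 3 edges. P[all 3 edges red] = (1/2)^3, and likewise for blue, so P[monochromatic] = 2·(1/2)^3 = 2^{1 − 3} = 1/4.
By linearity of expectation: E[X] = C(39, 3) · 2^{1 − 3} = 9139 · 1/4 = 9139/4.
Numerically: E[X] ≈ 2284.7500.

E[X] = C(39,3)·2^(1−C(3,2)) = 9139/4 ≈ 2284.7500.


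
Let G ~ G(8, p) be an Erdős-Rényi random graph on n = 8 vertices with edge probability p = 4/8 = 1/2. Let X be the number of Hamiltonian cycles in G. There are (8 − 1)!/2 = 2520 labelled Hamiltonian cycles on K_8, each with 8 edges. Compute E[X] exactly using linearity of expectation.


K_8 has (8 − 1)!/2 = 2520 labelled Hamiltonian cycles.
For each such Hamiltonian cycle H, let X_H = 1 if all 8 edges of H are present in G. Then P[X_H = 1] = p^{8} = (1/2)^{8} = 1/256.
By linearity: E[X] = Σ_H E[X_H] = 2520 · p^{8} = 2520 · 1/256 = 315/32.
Numerically: E[X] ≈ 9.8438.

E[X] = 2520 · (1/2)^{8} = 315/32 ≈ 9.8438.


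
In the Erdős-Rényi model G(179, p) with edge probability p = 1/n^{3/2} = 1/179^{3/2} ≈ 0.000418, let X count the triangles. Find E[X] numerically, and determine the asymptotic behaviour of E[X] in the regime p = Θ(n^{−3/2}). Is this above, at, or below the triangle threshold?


Number of potential triangles: C(179, 3) = 939929.
Each occurs with probability p³ ≈ (0.000418)³ ≈ 7.28050e-11.
By linearity: E[X] = C(179, 3)·p³ ≈ 939929 · 7.28050e-11 ≈ 0.000.
Since α = 3/2 > 1, p = c/n^{3/2} = o(1/n) is below the triangle threshold p ~ 1/n. Asymptotically E[X] ~ (c³/6)·n^{3(1−α)} = (1³/6)·n^{-1.5} → 0, so by Markov's inequality G has no triangles w.h.p.

E[X] ≈ 0.000; in regime p = Θ(1/n^{3/2}) E[X] tends to 0 (below the triangle threshold p ~ 1/n).


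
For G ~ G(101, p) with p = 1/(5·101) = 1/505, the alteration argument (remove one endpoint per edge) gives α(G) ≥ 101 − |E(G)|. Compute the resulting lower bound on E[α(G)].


E[|E(G)|] = C(101, 2)·p = 5050 · (1/505) = 10.
E[α(G)] ≥ n − E[|E(G)|] = 101 − 10 = 91.
Numerically: ≈ 91.000000.
(This is only a lower bound; the true E[α(G)] may be larger.)

E[α(G)] ≥ 91 ≈ 91.000000.


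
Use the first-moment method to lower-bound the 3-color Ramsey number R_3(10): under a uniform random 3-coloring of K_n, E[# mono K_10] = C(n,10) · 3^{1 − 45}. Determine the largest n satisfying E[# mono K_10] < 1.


We need C(n, 10) · 3^{1 − 45} < 1, i.e. C(n, 10) < 3^{45 − 1} = 984770902183611232881.
Check values of n near the boundary:
  n = 567: C(567, 10) = 873787071273467749398; 873787071273467749398 < 984770902183611232881? YES
  n = 568: C(568, 10) = 889446337783744949208; 889446337783744949208 < 984770902183611232881? YES
  n = 569: C(569, 10) = 905357721286137524328; 905357721286137524328 < 984770902183611232881? YES
  n = 570: C(570, 10) = 921524823451961408691; 921524823451961408691 < 984770902183611232881? YES
  n = 571: C(571, 10) = 937951290893172842001; 937951290893172842001 < 984770902183611232881? YES
  n = 572: C(572, 10) = 954640815642161682606; 954640815642161682606 < 984770902183611232881? YES
  n = 573: C(573, 10) = 971597135635805762226; 971597135635805762226 < 984770902183611232881? YES
  n = 574: C(574, 10) = 988824035203816502691; 988824035203816502691 < 984770902183611232881? NO
The largest n with C(n, 10) < 984770902183611232881 is n = 573 (where E[X] = 35985079097622435638/36472996377170786403 ≈ 0.9866). Hence R_3(10) > 573, i.e. R_3(10) ≥ 574.

Largest n = 573; hence R_3(10) > 573.


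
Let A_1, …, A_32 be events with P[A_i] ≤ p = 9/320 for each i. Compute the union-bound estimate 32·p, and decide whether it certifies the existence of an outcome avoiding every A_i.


Union bound: P[∪_{i=1}^{32} A_i] ≤ Σ_i P[A_i] ≤ 32·p = 32·(9/320) = 9/10.
Numerically: 9/10 ≈ 0.9000.
Is 9/10 < 1? YES.
Since P[∪ A_i] ≤ 9/10 < 1, the complement has P[∩ A_i^c] ≥ 1 − 9/10 = 1/10 > 0, so some outcome avoids every A_i.

32·p = 9/10 ≈ 0.9000; existence CERTIFIED by the union bound.


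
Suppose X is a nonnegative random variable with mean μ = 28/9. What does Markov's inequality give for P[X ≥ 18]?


μ = E[X] = 28/9, a = 18.
Markov: P[X ≥ 18] ≤ μ/a = (28/9)/18 = 14/81.
Numerically: ≈ 0.172840.
(Since a = 18 > μ = 3.111111, the bound 14/81 is < 1 and informative.)

P[X ≥ 18] ≤ 14/81 ≈ 0.172840.


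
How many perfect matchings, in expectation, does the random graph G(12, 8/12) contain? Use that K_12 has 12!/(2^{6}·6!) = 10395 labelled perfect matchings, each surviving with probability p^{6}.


K_12 has 12!/(2^{6}·6!) = 10395 labelled perfect matchings.
For each such perfect matching H, let X_H = 1 if all 6 edges of H are present in G. Then P[X_H = 1] = p^{6} = (2/3)^{6} = 64/729.
By linearity: E[X] = Σ_H E[X_H] = 10395 · p^{6} = 10395 · 64/729 = 24640/27.
Numerically: E[X] ≈ 913.

E[X] = 10395 · (2/3)^{6} = 24640/27 ≈ 913.


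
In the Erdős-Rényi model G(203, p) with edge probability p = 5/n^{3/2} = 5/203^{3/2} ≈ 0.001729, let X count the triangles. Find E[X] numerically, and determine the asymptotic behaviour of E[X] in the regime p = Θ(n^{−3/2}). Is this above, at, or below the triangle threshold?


Number of potential triangles: C(203, 3) = 1373701.
Each occurs with probability p³ ≈ (0.001729)³ ≈ 5.166279e-09.
By linearity: E[X] = C(203, 3)·p³ ≈ 1373701 · 5.166279e-09 ≈ 0.0071.
Since α = 3/2 > 1, p = c/n^{3/2} = o(1/n) is below the triangle threshold p ~ 1/n. Asymptotically E[X] ~ (c³/6)·n^{3(1−α)} = (5³/6)·n^{-1.5} → 0, so by Markov's inequality G has no triangles w.h.p.

E[X] ≈ 0.0071; in regime p = Θ(1/n^{3/2}) E[X] tends to 0 (below the triangle threshold p ~ 1/n).


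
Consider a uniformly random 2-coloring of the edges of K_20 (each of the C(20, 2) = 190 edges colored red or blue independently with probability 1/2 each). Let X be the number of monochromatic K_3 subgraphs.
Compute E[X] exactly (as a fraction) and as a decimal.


Let X = Σ_S X_S over the C(20, 3) = 1140 subsets S of size 3, where X_S = 1 if the K_3 on S is monochromatic.
For a fixed S, the K_3 on S has C(3, 2) = 3 edges. P[all 3 edges red] = (1/2)^3, and likewise for blue, so P[monochromatic] = 2·(1/2)^3 = 2^{1 − 3} = 1/4.
Summing: E[X] = C(20, 3) · 2^{1 − 3} = 1140 · 1/4 = 285.
Numerically: E[X] ≈ 285.0000.

E[X] = C(20,3)·2^(1−C(3,2)) = 285 ≈ 285.0000.


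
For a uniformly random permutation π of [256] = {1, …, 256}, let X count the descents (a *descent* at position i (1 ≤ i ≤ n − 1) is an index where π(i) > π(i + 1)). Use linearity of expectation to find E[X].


Write X = Σ X_I over i = 1, …, 255, with X_I the indicator of one descent.
There are 255 indicators.
For each fixed i, the pair (π(i), π(i+1)) is a uniformly random ordered pair of distinct values from {1, …, 256}; by symmetry P[π(i) > π(i+1)] = 1/2.
By linearity: E[X] = 255 · (1/2) = (256 − 1) · (1/2) = 255/2 ≈ 127.500.

E[X] = 255/2 = 127.500.


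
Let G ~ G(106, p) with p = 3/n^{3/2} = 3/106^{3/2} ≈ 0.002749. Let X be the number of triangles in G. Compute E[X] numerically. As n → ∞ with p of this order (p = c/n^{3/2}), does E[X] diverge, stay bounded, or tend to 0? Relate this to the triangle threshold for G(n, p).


Number of potential triangles: C(106, 3) = 192920.
Each occurs with probability p³ ≈ (0.002749)³ ≈ 2.077243e-08.
By linearity: E[X] = C(106, 3)·p³ ≈ 192920 · 2.077243e-08 ≈ 0.0040.
Since α = 3/2 > 1, p = c/n^{3/2} = o(1/n) is below the triangle threshold p ~ 1/n. Asymptotically E[X] ~ (c³/6)·n^{3(1−α)} = (3³/6)·n^{-1.5} → 0, so by Markov's inequality G has no triangles w.h.p.

E[X] ≈ 0.0040; in regime p = Θ(1/n^{3/2}) E[X] tends to 0 (below the triangle threshold p ~ 1/n).


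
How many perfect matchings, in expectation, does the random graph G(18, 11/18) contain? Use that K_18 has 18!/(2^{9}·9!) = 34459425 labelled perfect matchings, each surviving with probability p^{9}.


K_18 has 18!/(2^{9}·9!) = 34459425 labelled perfect matchings.
For each such perfect matching H, let X_H = 1 if all 9 edges of H are present in G. Then P[X_H = 1] = p^{9} = (11/18)^{9} = 2357947691/198359290368.
By linearity: E[X] = Σ_H E[X_H] = 34459425 · p^{9} = 34459425 · 2357947691/198359290368 = 1003129896443675/2448880128.
Numerically: E[X] ≈ 4.096e+05.

E[X] = 34459425 · (11/18)^{9} = 1003129896443675/2448880128 ≈ 4.096e+05.


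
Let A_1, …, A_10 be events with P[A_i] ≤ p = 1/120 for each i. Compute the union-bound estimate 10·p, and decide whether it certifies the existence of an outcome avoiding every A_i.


Union bound: P[∪_{i=1}^{10} A_i] ≤ Σ_i P[A_i] ≤ 10·p = 10·(1/120) = 1/12.
Numerically: 1/12 ≈ 0.0833.
Is 1/12 < 1? YES.
Since P[∪ A_i] ≤ 1/12 < 1, the complement has P[∩ A_i^c] ≥ 1 − 1/12 = 11/12 > 0, so some outcome avoids every A_i.

10·p = 1/12 ≈ 0.0833; existence CERTIFIED by the union bound.


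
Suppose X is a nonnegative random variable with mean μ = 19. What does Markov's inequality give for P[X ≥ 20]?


μ = E[X] = 19, a = 20.
Markov: P[X ≥ 20] ≤ μ/a = (19)/20 = 19/20.
Numerically: ≈ 0.9500.
(Since a = 20 > μ = 19.0000, the bound 19/20 is < 1 and informative.)

P[X ≥ 20] ≤ 19/20 ≈ 0.9500.


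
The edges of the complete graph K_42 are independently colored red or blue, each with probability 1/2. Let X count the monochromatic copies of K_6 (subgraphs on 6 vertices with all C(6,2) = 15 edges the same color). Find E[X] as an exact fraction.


Let X = Σ_S X_S over the C(42, 6) = 5245786 subsets S of size 6, where X_S = 1 if the K_6 on S is monochromatic.
For a fixed S, the K_6 on S has C(6, 2) = 15 edges. P[all 15 edges red] = (1/2)^15, and likewise for blue, so P[monochromatic] = 2·(1/2)^15 = 2^{1 − 15} = 1/16384.
By linearity of expectation: E[X] = C(42, 6) · 2^{1 − 15} = 5245786 · 1/16384 = 2622893/8192.
Numerically: E[X] ≈ 320.177368.

E[X] = C(42,6)·2^(1−C(6,2)) = 2622893/8192 ≈ 320.177368.


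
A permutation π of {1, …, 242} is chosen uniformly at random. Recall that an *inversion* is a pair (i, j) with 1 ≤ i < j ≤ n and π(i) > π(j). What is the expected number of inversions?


Write X = Σ X_I over the C(242, 2) = 29161 pairs i < j, with X_I the indicator of one inversion.
There are 29161 indicators.
For each fixed pair i < j, the values π(i) and π(j) are two distinct elements of {1, …, 242} in uniformly random order; by symmetry P[π(i) > π(j)] = 1/2.
By linearity: E[X] = 29161 · (1/2) = C(242, 2) · (1/2) = 29161/2 = 29161/2 ≈ 14580.5000.

E[X] = 29161/2 = 14580.5000.


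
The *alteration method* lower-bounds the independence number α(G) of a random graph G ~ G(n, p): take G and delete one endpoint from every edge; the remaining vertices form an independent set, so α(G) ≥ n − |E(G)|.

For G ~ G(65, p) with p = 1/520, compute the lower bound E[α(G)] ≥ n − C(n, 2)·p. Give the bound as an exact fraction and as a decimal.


E[|E(G)|] = C(65, 2)·p = 2080 · (1/520) = 4.
E[α(G)] ≥ n − E[|E(G)|] = 65 − 4 = 61.
Numerically: ≈ 61.00000.
(This is only a lower bound; the true E[α(G)] may be larger.)

E[α(G)] ≥ 61 ≈ 61.00000.


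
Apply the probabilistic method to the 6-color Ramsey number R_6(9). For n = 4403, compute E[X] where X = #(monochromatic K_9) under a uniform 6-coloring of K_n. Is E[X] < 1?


E[X] = C(4403, 9) · 6^{1 − 36} = 1699894433046281918452233150 · 6^{−35} = 1699894433046281918452233150/1719070799748422591028658176.
As a reduced fraction: E[X] = 283315738841046986408705525/286511799958070431838109696 ≈ 0.9888.
Is E[X] < 1? YES.
Since E[X] < 1, there exists a 6-coloring of K_{4403} with no monochromatic K_9; hence R_6(9) > 4403.

E[X] = 283315738841046986408705525/286511799958070431838109696 ≈ 0.9888; E[X] < 1, so R_6(9) > 4403.


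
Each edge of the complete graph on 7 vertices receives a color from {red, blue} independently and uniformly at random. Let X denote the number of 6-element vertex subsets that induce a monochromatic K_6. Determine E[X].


Let X = Σ_S X_S over the C(7, 6) = 7 subsets S of size 6, where X_S = 1 if the K_6 on S is monochromatic.
For a fixed S, the K_6 on S has C(6, 2) = 15 edges. P[all 15 edges red] = (1/2)^15, and likewise for blue, so P[monochromatic] = 2·(1/2)^15 = 2^{1 − 15} = 1/16384.
Summing: E[X] = C(7, 6) · 2^{1 − 15} = 7 · 1/16384 = 7/16384.
Numerically: E[X] ≈ 0.000.

E[X] = C(7,6)·2^(1−C(6,2)) = 7/16384 ≈ 0.000.


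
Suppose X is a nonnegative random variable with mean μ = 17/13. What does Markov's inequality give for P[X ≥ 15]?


μ = E[X] = 17/13, a = 15.
Markov: P[X ≥ 15] ≤ μ/a = (17/13)/15 = 17/195.
Numerically: ≈ 0.08718.
(Since a = 15 > μ = 1.30769, the bound 17/195 is < 1 and informative.)

P[X ≥ 15] ≤ 17/195 ≈ 0.08718.


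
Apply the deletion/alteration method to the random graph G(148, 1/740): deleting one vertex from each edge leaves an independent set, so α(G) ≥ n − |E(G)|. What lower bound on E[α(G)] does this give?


E[|E(G)|] = C(148, 2)·p = 10878 · (1/740) = 147/10.
E[α(G)] ≥ n − E[|E(G)|] = 148 − 147/10 = 1333/10.
Numerically: ≈ 133.30000.
(This is only a lower bound; the true E[α(G)] may be larger.)

E[α(G)] ≥ 1333/10 ≈ 133.30000.


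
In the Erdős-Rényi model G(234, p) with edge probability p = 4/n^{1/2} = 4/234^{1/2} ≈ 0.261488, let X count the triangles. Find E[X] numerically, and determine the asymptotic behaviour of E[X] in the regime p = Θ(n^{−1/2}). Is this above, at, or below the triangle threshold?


Number of potential triangles: C(234, 3) = 2108184.
Each occurs with probability p³ ≈ (0.261488)³ ≈ 1.78795337e-02.
By linearity: E[X] = C(234, 3)·p³ ≈ 2108184 · 1.78795337e-02 ≈ 37693.346848.
Since α = 1/2 < 1, p = c/n^{1/2} ≫ 1/n is above the triangle threshold p ~ 1/n. Asymptotically E[X] ~ (c³/6)·n^{3(1−α)} = (4³/6)·n^{1.5} → ∞; triangles are abundant w.h.p.

E[X] ≈ 37693.346848; in regime p = Θ(1/n^{1/2}) E[X] diverges (above the triangle threshold p ~ 1/n).


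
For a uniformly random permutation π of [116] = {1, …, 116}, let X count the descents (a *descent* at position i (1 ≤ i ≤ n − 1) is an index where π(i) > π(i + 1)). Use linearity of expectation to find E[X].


Write X = Σ X_I over i = 1, …, 115, with X_I the indicator of one descent.
There are 115 indicators.
For each fixed i, the pair (π(i), π(i+1)) is a uniformly random ordered pair of distinct values from {1, …, 116}; by symmetry P[π(i) > π(i+1)] = 1/2.
By linearity: E[X] = 115 · (1/2) = (116 − 1) · (1/2) = 115/2 ≈ 57.500.

E[X] = 115/2 = 57.500.


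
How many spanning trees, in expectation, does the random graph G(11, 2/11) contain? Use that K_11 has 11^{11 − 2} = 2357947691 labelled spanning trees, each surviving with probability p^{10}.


K_11 has 11^{11 − 2} = 2357947691 labelled spanning trees.
For each such spanning tree H, let X_H = 1 if all 10 edges of H are present in G. Then P[X_H = 1] = p^{10} = (2/11)^{10} = 1024/25937424601.
By linearity of expectation: E[X] = Σ_H E[X_H] = 2357947691 · p^{10} = 2357947691 · 1024/25937424601 = 1024/11.
Numerically: E[X] ≈ 93.1.

E[X] = 2357947691 · (2/11)^{10} = 1024/11 ≈ 93.1.


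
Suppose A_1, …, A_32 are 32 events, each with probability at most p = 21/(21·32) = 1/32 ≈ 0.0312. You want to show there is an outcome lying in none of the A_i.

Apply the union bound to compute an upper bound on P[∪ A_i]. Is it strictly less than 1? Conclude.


Union bound: P[∪_{i=1}^{32} A_i] ≤ Σ_i P[A_i] ≤ 32·p = 32·(1/32) = 1.
Numerically: 1 ≈ 1.0000.
Is 1 < 1? NO.
Since the bound 1 is ≥ 1, the union bound is uninformative here; it does NOT by itself certify existence.

32·p = 1 ≈ 1.0000; existence NOT certified by the union bound.


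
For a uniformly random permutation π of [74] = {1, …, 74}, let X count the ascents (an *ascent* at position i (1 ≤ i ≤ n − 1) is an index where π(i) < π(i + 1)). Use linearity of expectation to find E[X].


Write X = Σ X_I over i = 1, …, 73, with X_I the indicator of one ascent.
There are 73 indicators.
For each fixed i, the pair (π(i), π(i+1)) is a uniformly random ordered pair of distinct values from {1, …, 74}; by symmetry P[π(i) < π(i+1)] = 1/2.
By linearity: E[X] = 73 · (1/2) = (74 − 1) · (1/2) = 73/2 ≈ 36.50000.

E[X] = 73/2 = 36.50000.


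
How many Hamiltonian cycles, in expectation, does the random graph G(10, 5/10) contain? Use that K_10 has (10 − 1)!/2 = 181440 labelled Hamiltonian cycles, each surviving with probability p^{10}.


K_10 has (10 − 1)!/2 = 181440 labelled Hamiltonian cycles.
For each such Hamiltonian cycle H, let X_H = 1 if all 10 edges of H are present in G. Then P[X_H = 1] = p^{10} = (1/2)^{10} = 1/1024.
By linearity: E[X] = Σ_H E[X_H] = 181440 · p^{10} = 181440 · 1/1024 = 2835/16.
Numerically: E[X] ≈ 177.2.

E[X] = 181440 · (1/2)^{10} = 2835/16 ≈ 177.2.


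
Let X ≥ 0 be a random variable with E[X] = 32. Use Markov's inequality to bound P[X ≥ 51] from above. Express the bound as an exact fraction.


μ = E[X] = 32, a = 51.
Markov: P[X ≥ 51] ≤ μ/a = (32)/51 = 32/51.
Numerically: ≈ 0.627.
(Since a = 51 > μ = 32.000, the bound 32/51 is < 1 and informative.)

P[X ≥ 51] ≤ 32/51 ≈ 0.627.


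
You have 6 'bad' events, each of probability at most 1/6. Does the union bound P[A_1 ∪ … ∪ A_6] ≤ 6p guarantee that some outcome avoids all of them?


Union bound: P[∪_{i=1}^{6} A_i] ≤ Σ_i P[A_i] ≤ 6·p = 6·(1/6) = 1.
Numerically: 1 ≈ 1.0000000.
Is 1 < 1? NO.
Since the bound 1 is ≥ 1, the union bound is uninformative here; it does NOT by itself certify existence.

6·p = 1 ≈ 1.0000000; existence NOT certified by the union bound.


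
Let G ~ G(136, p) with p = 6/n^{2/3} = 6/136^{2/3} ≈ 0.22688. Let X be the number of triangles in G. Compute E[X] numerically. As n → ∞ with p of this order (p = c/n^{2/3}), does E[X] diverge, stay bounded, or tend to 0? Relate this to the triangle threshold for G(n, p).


Number of potential triangles: C(136, 3) = 410040.
Each occurs with probability p³ ≈ (0.22688)³ ≈ 1.1678201e-02.
By linearity: E[X] = C(136, 3)·p³ ≈ 410040 · 1.1678201e-02 ≈ 4788.52941.
Since α = 2/3 < 1, p = c/n^{2/3} ≫ 1/n is above the triangle threshold p ~ 1/n. Asymptotically E[X] ~ (c³/6)·n^{3(1−α)} = (6³/6)·n^{1} → ∞; triangles are abundant w.h.p.

E[X] ≈ 4788.52941; in regime p = Θ(1/n^{2/3}) E[X] diverges (above the triangle threshold p ~ 1/n).


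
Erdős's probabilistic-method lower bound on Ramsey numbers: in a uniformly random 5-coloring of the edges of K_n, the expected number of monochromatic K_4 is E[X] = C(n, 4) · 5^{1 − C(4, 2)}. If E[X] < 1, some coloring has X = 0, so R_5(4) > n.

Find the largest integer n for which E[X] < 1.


We need C(n, 4) · 5^{1 − 6} < 1, i.e. C(n, 4) < 5^{6 − 1} = 3125.
Check values of n near the boundary:
  n = 12: C(12, 4) = 495; 495 < 3125? YES
  n = 13: C(13, 4) = 715; 715 < 3125? YES
  n = 14: C(14, 4) = 1001; 1001 < 3125? YES
  n = 15: C(15, 4) = 1365; 1365 < 3125? YES
  n = 16: C(16, 4) = 1820; 1820 < 3125? YES
  n = 17: C(17, 4) = 2380; 2380 < 3125? YES
  n = 18: C(18, 4) = 3060; 3060 < 3125? YES
  n = 19: C(19, 4) = 3876; 3876 < 3125? NO
  n = 20: C(20, 4) = 4845; 4845 < 3125? NO
  n = 21: C(21, 4) = 5985; 5985 < 3125? NO
The largest n with C(n, 4) < 3125 is n = 18 (where E[X] = 612/625 ≈ 0.979). Hence R_5(4) > 18, i.e. R_5(4) ≥ 19.

Largest n = 18; hence R_5(4) > 18.


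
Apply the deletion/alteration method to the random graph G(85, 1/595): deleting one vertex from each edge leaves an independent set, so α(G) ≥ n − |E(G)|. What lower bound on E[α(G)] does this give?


E[|E(G)|] = C(85, 2)·p = 3570 · (1/595) = 6.
E[α(G)] ≥ n − E[|E(G)|] = 85 − 6 = 79.
Numerically: ≈ 79.0000.
(This is only a lower bound; the true E[α(G)] may be larger.)

E[α(G)] ≥ 79 ≈ 79.0000.


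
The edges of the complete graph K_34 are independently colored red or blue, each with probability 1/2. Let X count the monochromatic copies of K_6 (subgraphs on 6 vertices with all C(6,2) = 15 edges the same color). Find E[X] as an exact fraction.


Let X = Σ_S X_S over the C(34, 6) = 1344904 subsets S of size 6, where X_S = 1 if the K_6 on S is monochromatic.
For a fixed S, the K_6 on S has C(6, 2) = 15 edges. P[all 15 edges red] = (1/2)^15, and likewise for blue, so P[monochromatic] = 2·(1/2)^15 = 2^{1 − 15} = 1/16384.
Summing: E[X] = C(34, 6) · 2^{1 − 15} = 1344904 · 1/16384 = 168113/2048.
Numerically: E[X] ≈ 82.086.

E[X] = C(34,6)·2^(1−C(6,2)) = 168113/2048 ≈ 82.086.


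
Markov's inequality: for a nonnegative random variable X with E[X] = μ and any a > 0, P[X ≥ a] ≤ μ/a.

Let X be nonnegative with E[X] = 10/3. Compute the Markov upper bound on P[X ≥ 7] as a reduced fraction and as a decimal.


μ = E[X] = 10/3, a = 7.
Markov: P[X ≥ 7] ≤ μ/a = (10/3)/7 = 10/21.
Numerically: ≈ 0.476190.
(Since a = 7 > μ = 3.333333, the bound 10/21 is < 1 and informative.)

P[X ≥ 7] ≤ 10/21 ≈ 0.476190.


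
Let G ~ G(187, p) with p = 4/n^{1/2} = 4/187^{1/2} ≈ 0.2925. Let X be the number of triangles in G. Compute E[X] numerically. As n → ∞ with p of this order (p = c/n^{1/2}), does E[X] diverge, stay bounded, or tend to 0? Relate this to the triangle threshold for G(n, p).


Number of potential triangles: C(187, 3) = 1072445.
Each occurs with probability p³ ≈ (0.2925)³ ≈ 2.502751e-02.
By linearity: E[X] = C(187, 3)·p³ ≈ 1072445 · 2.502751e-02 ≈ 26840.6231.
Since α = 1/2 < 1, p = c/n^{1/2} ≫ 1/n is above the triangle threshold p ~ 1/n. Asymptotically E[X] ~ (c³/6)·n^{3(1−α)} = (4³/6)·n^{1.5} → ∞; triangles are abundant w.h.p.

E[X] ≈ 26840.6231; in regime p = Θ(1/n^{1/2}) E[X] diverges (above the triangle threshold p ~ 1/n).


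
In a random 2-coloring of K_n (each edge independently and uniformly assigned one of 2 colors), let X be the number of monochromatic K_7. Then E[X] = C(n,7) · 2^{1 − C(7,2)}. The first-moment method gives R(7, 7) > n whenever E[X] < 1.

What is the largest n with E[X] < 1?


We need C(n, 7) · 2^{1 − 21} < 1, i.e. C(n, 7) < 2^{21 − 1} = 1048576.
Check values of n near the boundary:
  n = 25: C(25, 7) = 480700; 480700 < 1048576? YES
  n = 26: C(26, 7) = 657800; 657800 < 1048576? YES
  n = 27: C(27, 7) = 888030; 888030 < 1048576? YES
  n = 28: C(28, 7) = 1184040; 1184040 < 1048576? NO
  n = 29: C(29, 7) = 1560780; 1560780 < 1048576? NO
The largest n with C(n, 7) < 1048576 is n = 27 (where E[X] = 444015/524288 ≈ 0.84689). Hence R(7, 7) > 27, i.e. R(7, 7) ≥ 28.

Largest n = 27; hence R(7, 7) > 27.


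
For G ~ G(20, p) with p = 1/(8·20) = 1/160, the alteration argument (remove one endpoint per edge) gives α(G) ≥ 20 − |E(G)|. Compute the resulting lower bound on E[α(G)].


E[|E(G)|] = C(20, 2)·p = 190 · (1/160) = 19/16.
E[α(G)] ≥ n − E[|E(G)|] = 20 − 19/16 = 301/16.
Numerically: ≈ 18.812.
(This is only a lower bound; the true E[α(G)] may be larger.)

E[α(G)] ≥ 301/16 ≈ 18.812.


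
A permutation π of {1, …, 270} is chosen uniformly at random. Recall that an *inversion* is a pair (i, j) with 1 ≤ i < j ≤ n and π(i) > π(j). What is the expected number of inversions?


Write X = Σ X_I over the C(270, 2) = 36315 pairs i < j, with X_I the indicator of one inversion.
There are 36315 indicators.
For each fixed pair i < j, the values π(i) and π(j) are two distinct elements of {1, …, 270} in uniformly random order; by symmetry P[π(i) > π(j)] = 1/2.
By linearity: E[X] = 36315 · (1/2) = C(270, 2) · (1/2) = 36315/2 = 36315/2 ≈ 18157.50000.

E[X] = 36315/2 = 18157.50000.


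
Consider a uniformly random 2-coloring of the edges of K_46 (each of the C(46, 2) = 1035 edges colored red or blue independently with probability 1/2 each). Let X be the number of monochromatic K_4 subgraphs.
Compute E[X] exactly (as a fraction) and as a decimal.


Let X = Σ_S X_S over the C(46, 4) = 163185 subsets S of size 4, where X_S = 1 if the K_4 on S is monochromatic.
For a fixed S, the K_4 on S has C(4, 2) = 6 edges. P[all 6 edges red] = (1/2)^6, and likewise for blue, so P[monochromatic] = 2·(1/2)^6 = 2^{1 − 6} = 1/32.
By linearity: E[X] = C(46, 4) · 2^{1 − 6} = 163185 · 1/32 = 163185/32.
Numerically: E[X] ≈ 5099.53125.

E[X] = C(46,4)·2^(1−C(4,2)) = 163185/32 ≈ 5099.53125.


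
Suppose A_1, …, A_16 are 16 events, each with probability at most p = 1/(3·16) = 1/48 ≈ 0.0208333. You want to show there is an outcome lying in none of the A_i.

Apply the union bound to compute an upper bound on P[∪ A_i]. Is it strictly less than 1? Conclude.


Union bound: P[∪_{i=1}^{16} A_i] ≤ Σ_i P[A_i] ≤ 16·p = 16·(1/48) = 1/3.
Numerically: 1/3 ≈ 0.3333333.
Is 1/3 < 1? YES.
Since P[∪ A_i] ≤ 1/3 < 1, the complement has P[∩ A_i^c] ≥ 1 − 1/3 = 2/3 > 0, so some outcome avoids every A_i.

16·p = 1/3 ≈ 0.3333333; existence CERTIFIED by the union bound.


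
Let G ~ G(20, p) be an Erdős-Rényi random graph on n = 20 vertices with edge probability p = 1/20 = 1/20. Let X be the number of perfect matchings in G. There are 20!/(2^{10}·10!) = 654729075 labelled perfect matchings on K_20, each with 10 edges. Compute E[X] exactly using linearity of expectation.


K_20 has 20!/(2^{10}·10!) = 654729075 labelled perfect matchings.
For each such perfect matching H, let X_H = 1 if all 10 edges of H are present in G. Then P[X_H = 1] = p^{10} = (1/20)^{10} = 1/10240000000000.
By linearity: E[X] = Σ_H E[X_H] = 654729075 · p^{10} = 654729075 · 1/10240000000000 = 26189163/409600000000.
Numerically: E[X] ≈ 6.3938e-05.

E[X] = 654729075 · (1/20)^{10} = 26189163/409600000000 ≈ 6.3938e-05.
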